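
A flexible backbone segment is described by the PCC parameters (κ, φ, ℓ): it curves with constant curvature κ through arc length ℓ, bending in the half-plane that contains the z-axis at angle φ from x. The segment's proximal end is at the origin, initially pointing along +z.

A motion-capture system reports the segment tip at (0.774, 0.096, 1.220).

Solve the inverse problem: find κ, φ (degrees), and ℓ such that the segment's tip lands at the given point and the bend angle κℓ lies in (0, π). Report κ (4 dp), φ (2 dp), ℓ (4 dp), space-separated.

ρ = √(x²+y²) = √(0.774² + 0.096²) = 0.77993
φ = atan2(y, x) mod 360° = atan2(0.096, 0.774) = 7.0703°
|p|² = ρ² + z² = 0.77993² + 1.220² = 2.09669
κ = 2ρ / |p|² = 2×0.77993 / 2.09669 = 0.74396
θ = 2·atan2(ρ, z) = 2·atan2(0.77993, 1.220) = 1.13762 rad
ℓ = θ/κ = 1.13762/0.74396 = 1.52913

0.7440 7.07 1.5291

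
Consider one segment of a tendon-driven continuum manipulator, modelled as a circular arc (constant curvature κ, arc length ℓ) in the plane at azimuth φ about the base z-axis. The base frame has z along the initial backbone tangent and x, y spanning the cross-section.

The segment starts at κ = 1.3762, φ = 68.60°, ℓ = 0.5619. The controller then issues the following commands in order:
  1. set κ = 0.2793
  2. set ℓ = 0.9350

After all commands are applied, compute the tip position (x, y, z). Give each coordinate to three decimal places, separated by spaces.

initial: κ=1.3762, φ=68.60°, ℓ=0.5619
cmd 1: set κ=0.2793 → (κ,φ,ℓ)=(0.2793,68.60°,0.5619) → tip=(0.0161,0.0410,0.5596)
cmd 2: set ℓ=0.9350 → (κ,φ,ℓ)=(0.2793,68.60°,0.9350) → tip=(0.0443,0.1130,0.9244)

0.044 0.113 0.924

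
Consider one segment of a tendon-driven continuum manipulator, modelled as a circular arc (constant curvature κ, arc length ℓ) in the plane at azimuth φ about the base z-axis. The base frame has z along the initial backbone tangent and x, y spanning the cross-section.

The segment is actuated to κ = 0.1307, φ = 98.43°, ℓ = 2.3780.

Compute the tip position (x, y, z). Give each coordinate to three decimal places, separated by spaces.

θ = κ·ℓ = 0.1307 × 2.3780 = 0.31080 rad
ρ = (1 − cos θ)/κ = (1 − 0.95209)/0.1307 = 0.36658
z = sin θ / κ = 0.30582/0.1307 = 2.33990
x = ρ cos φ = 0.36658 × cos(98.43°) = -0.05374
y = ρ sin φ = 0.36658 × sin(98.43°) = 0.36262

-0.054 0.363 2.340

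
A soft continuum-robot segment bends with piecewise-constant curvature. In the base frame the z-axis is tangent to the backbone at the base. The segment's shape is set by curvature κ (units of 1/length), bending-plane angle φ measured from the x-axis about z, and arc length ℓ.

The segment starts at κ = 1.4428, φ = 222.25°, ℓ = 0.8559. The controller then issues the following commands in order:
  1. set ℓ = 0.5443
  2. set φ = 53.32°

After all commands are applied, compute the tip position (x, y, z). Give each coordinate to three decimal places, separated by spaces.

0.121 0.163 0.490

initial: κ=1.4428, φ=222.25°, ℓ=0.8559
cmd 1: set ℓ=0.5443 → (κ,φ,ℓ)=(1.4428,222.25°,0.5443) → tip=(-0.1502,-0.1365,0.4901)
cmd 2: set φ=53.32° → (κ,φ,ℓ)=(1.4428,53.32°,0.5443) → tip=(0.1212,0.1628,0.4901)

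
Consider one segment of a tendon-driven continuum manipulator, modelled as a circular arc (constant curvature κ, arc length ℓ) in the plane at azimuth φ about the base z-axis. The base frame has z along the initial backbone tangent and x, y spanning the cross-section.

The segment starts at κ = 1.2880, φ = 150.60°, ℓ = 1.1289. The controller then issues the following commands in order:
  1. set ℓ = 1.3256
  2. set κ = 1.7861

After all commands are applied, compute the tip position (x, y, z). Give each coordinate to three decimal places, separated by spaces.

initial: κ=1.2880, φ=150.60°, ℓ=1.1289
cmd 1: set ℓ=1.3256 → (κ,φ,ℓ)=(1.2880,150.60°,1.3256) → tip=(-0.7685,0.4330,0.7692)
cmd 2: set κ=1.7861 → (κ,φ,ℓ)=(1.7861,150.60°,1.3256) → tip=(-0.8366,0.4714,0.3913)

-0.837 0.471 0.391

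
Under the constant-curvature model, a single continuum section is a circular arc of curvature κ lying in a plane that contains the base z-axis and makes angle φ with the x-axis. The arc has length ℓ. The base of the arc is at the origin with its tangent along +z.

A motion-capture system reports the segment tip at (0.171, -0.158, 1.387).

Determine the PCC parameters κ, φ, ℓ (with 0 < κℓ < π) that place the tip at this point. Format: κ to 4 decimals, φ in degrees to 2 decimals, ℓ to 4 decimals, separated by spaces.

ρ = √(x²+y²) = √(0.171² + -0.158²) = 0.23282
φ = atan2(y, x) mod 360° = atan2(-0.158, 0.171) = 317.2628°
|p|² = ρ² + z² = 0.23282² + 1.387² = 1.97797
κ = 2ρ / |p|² = 2×0.23282 / 1.97797 = 0.23541
θ = 2·atan2(ρ, z) = 2·atan2(0.23282, 1.387) = 0.33262 rad
ℓ = θ/κ = 0.33262/0.23541 = 1.41291

0.2354 317.26 1.4129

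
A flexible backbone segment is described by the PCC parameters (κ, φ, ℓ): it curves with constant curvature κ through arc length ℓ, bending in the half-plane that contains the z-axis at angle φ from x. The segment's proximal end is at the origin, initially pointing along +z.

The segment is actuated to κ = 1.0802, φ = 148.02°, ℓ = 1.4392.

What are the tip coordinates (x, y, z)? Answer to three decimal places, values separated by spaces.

θ = κ·ℓ = 1.0802 × 1.4392 = 1.55462 rad
ρ = (1 − cos θ)/κ = (1 − 0.01617)/1.0802 = 0.91078
z = sin θ / κ = 0.99987/1.0802 = 0.92563
x = ρ cos φ = 0.91078 × cos(148.02°) = -0.77256
y = ρ sin φ = 0.91078 × sin(148.02°) = 0.48237

-0.773 0.482 0.926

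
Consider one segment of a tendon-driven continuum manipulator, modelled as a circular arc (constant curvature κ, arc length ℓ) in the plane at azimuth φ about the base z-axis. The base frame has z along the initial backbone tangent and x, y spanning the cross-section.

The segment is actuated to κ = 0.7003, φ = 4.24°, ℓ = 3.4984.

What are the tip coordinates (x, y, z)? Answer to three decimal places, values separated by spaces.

2.521 0.187 0.911

θ = κ·ℓ = 0.7003 × 3.4984 = 2.44993 rad
ρ = (1 − cos θ)/κ = (1 − -0.77019)/0.7003 = 2.52775
z = sin θ / κ = 0.63782/0.7003 = 0.91078
x = ρ cos φ = 2.52775 × cos(4.24°) = 2.52084
y = ρ sin φ = 2.52775 × sin(4.24°) = 0.18689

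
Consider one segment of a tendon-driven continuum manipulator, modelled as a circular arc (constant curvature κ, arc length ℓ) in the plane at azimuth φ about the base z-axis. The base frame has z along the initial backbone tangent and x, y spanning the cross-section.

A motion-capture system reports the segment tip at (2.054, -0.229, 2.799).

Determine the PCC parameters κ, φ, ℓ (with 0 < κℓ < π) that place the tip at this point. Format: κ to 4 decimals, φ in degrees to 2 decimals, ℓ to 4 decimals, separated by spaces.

ρ = √(x²+y²) = √(2.054² + -0.229²) = 2.06673
φ = atan2(y, x) mod 360° = atan2(-0.229, 2.054) = 353.6384°
|p|² = ρ² + z² = 2.06673² + 2.799² = 12.10576
κ = 2ρ / |p|² = 2×2.06673 / 12.10576 = 0.34145
θ = 2·atan2(ρ, z) = 2·atan2(2.06673, 2.799) = 1.27205 rad
ℓ = θ/κ = 1.27205/0.34145 = 3.72548

0.3414 353.64 3.7255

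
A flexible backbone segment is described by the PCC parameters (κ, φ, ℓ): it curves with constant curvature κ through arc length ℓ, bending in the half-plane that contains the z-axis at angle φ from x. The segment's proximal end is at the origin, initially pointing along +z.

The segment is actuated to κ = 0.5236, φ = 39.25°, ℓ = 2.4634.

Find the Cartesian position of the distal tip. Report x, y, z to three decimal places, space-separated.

1.069 0.873 1.835

θ = κ·ℓ = 0.5236 × 2.4634 = 1.28984 rad
ρ = (1 − cos θ)/κ = (1 − 0.27728)/0.5236 = 1.38029
z = sin θ / κ = 0.96079/0.5236 = 1.83497
x = ρ cos φ = 1.38029 × cos(39.25°) = 1.06889
y = ρ sin φ = 1.38029 × sin(39.25°) = 0.87332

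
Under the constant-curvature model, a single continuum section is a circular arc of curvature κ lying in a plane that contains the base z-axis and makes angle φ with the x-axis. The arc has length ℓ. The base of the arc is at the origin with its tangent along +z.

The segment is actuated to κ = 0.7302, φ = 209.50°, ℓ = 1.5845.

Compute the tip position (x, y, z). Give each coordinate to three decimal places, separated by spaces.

-0.713 -0.403 1.254

θ = κ·ℓ = 0.7302 × 1.5845 = 1.15700 rad
ρ = (1 − cos θ)/κ = (1 − 0.40209)/0.7302 = 0.81884
z = sin θ / κ = 0.91560/0.7302 = 1.25391
x = ρ cos φ = 0.81884 × cos(209.50°) = -0.71268
y = ρ sin φ = 0.81884 × sin(209.50°) = -0.40321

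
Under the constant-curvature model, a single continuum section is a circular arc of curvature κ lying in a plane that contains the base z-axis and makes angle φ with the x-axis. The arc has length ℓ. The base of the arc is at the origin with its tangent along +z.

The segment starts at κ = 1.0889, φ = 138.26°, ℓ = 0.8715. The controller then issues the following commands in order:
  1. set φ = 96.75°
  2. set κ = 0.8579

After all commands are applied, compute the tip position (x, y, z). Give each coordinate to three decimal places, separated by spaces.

initial: κ=1.0889, φ=138.26°, ℓ=0.8715
cmd 1: set φ=96.75° → (κ,φ,ℓ)=(1.0889,96.75°,0.8715) → tip=(-0.0451,0.3807,0.7465)
cmd 2: set κ=0.8579 → (κ,φ,ℓ)=(0.8579,96.75°,0.8715) → tip=(-0.0365,0.3087,0.7925)

-0.037 0.309 0.793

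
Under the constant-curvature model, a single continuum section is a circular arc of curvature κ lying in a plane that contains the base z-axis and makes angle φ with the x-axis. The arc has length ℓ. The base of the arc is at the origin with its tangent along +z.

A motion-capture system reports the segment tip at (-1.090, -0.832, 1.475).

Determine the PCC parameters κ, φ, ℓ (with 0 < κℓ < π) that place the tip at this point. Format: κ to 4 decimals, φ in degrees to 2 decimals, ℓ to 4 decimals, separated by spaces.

ρ = √(x²+y²) = √(-1.090² + -0.832²) = 1.37125
φ = atan2(y, x) mod 360° = atan2(-0.832, -1.090) = 217.3546°
|p|² = ρ² + z² = 1.37125² + 1.475² = 4.05595
κ = 2ρ / |p|² = 2×1.37125 / 4.05595 = 0.67617
θ = 2·atan2(ρ, z) = 2·atan2(1.37125, 1.475) = 1.49792 rad
ℓ = θ/κ = 1.49792/0.67617 = 2.21532

0.6762 217.35 2.2153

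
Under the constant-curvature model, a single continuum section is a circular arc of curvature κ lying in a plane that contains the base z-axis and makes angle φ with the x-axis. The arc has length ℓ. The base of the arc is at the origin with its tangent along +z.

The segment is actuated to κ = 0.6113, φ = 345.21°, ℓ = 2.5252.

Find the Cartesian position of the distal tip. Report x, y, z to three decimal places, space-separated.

1.539 -0.406 1.635

θ = κ·ℓ = 0.6113 × 2.5252 = 1.54365 rad
ρ = (1 − cos θ)/κ = (1 − 0.02714)/0.6113 = 1.59146
z = sin θ / κ = 0.99963/0.6113 = 1.63526
x = ρ cos φ = 1.59146 × cos(345.21°) = 1.53874
y = ρ sin φ = 1.59146 × sin(345.21°) = -0.40626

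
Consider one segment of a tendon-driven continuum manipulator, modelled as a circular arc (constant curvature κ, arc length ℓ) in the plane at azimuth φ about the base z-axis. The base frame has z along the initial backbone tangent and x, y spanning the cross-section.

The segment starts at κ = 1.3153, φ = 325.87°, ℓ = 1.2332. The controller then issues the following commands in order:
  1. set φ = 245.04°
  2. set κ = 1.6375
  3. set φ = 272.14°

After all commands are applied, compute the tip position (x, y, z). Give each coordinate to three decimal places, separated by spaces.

0.033 -0.875 0.550

initial: κ=1.3153, φ=325.87°, ℓ=1.2332
cmd 1: set φ=245.04° → (κ,φ,ℓ)=(1.3153,245.04°,1.2332) → tip=(-0.3373,-0.7246,0.7593)
cmd 2: set κ=1.6375 → (κ,φ,ℓ)=(1.6375,245.04°,1.2332) → tip=(-0.3695,-0.7938,0.5503)
cmd 3: set φ=272.14° → (κ,φ,ℓ)=(1.6375,272.14°,1.2332) → tip=(0.0327,-0.8749,0.5503)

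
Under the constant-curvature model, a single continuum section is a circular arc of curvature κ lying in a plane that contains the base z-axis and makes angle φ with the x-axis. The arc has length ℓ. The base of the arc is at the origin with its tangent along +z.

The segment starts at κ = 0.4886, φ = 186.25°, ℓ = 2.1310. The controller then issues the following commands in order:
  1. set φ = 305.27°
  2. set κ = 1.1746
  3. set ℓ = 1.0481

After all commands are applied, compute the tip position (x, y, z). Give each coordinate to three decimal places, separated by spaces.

initial: κ=0.4886, φ=186.25°, ℓ=2.1310
cmd 1: set φ=305.27° → (κ,φ,ℓ)=(0.4886,305.27°,2.1310) → tip=(0.5848,-0.8268,1.7663)
cmd 2: set κ=1.1746 → (κ,φ,ℓ)=(1.1746,305.27°,2.1310) → tip=(0.8863,-1.2532,0.5074)
cmd 3: set ℓ=1.0481 → (κ,φ,ℓ)=(1.1746,305.27°,1.0481) → tip=(0.3278,-0.4635,0.8027)

0.328 -0.463 0.803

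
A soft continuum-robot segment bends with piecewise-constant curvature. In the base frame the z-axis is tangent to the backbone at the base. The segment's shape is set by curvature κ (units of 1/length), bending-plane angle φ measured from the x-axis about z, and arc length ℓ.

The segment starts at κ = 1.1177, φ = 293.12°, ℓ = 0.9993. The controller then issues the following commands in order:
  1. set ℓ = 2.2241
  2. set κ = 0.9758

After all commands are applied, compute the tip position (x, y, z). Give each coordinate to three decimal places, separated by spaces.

initial: κ=1.1177, φ=293.12°, ℓ=0.9993
cmd 1: set ℓ=2.2241 → (κ,φ,ℓ)=(1.1177,293.12°,2.2241) → tip=(0.6298,-1.4750,0.5455)
cmd 2: set κ=0.9758 → (κ,φ,ℓ)=(0.9758,293.12°,2.2241) → tip=(0.6294,-1.4743,0.8461)

0.629 -1.474 0.846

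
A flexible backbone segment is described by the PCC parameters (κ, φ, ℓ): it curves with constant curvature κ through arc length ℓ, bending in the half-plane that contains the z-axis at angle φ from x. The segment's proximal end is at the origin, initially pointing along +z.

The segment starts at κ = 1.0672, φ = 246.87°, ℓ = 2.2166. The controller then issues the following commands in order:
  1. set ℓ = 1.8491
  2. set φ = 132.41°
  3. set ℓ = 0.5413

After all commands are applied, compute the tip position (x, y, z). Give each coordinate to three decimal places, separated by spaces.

initial: κ=1.0672, φ=246.87°, ℓ=2.2166
cmd 1: set ℓ=1.8491 → (κ,φ,ℓ)=(1.0672,246.87°,1.8491) → tip=(-0.5123,-1.1993,0.8621)
cmd 2: set φ=132.41° → (κ,φ,ℓ)=(1.0672,132.41°,1.8491) → tip=(-0.8796,0.9629,0.8621)
cmd 3: set ℓ=0.5413 → (κ,φ,ℓ)=(1.0672,132.41°,0.5413) → tip=(-0.1025,0.1123,0.5117)

-0.103 0.112 0.512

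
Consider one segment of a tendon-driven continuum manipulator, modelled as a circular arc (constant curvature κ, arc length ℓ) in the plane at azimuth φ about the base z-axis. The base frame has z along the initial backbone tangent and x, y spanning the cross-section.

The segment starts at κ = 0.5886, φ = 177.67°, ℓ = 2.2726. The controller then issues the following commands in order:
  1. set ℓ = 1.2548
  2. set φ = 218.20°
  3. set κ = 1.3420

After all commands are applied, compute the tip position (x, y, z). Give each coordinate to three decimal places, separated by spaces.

-0.652 -0.513 0.740

initial: κ=0.5886, φ=177.67°, ℓ=2.2726
cmd 1: set ℓ=1.2548 → (κ,φ,ℓ)=(0.5886,177.67°,1.2548) → tip=(-0.4423,0.0180,1.1438)
cmd 2: set φ=218.20° → (κ,φ,ℓ)=(0.5886,218.20°,1.2548) → tip=(-0.3479,-0.2738,1.1438)
cmd 3: set κ=1.3420 → (κ,φ,ℓ)=(1.3420,218.20°,1.2548) → tip=(-0.6517,-0.5128,0.7404)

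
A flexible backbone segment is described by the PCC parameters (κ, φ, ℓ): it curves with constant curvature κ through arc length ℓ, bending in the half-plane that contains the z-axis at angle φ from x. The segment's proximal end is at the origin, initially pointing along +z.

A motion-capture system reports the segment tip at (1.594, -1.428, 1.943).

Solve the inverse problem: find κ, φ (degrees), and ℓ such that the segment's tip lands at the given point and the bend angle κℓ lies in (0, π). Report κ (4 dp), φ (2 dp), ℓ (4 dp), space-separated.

ρ = √(x²+y²) = √(1.594² + -1.428²) = 2.14010
φ = atan2(y, x) mod 360° = atan2(-1.428, 1.594) = 318.1441°
|p|² = ρ² + z² = 2.14010² + 1.943² = 8.35527
κ = 2ρ / |p|² = 2×2.14010 / 8.35527 = 0.51228
θ = 2·atan2(ρ, z) = 2·atan2(2.14010, 1.943) = 1.66726 rad
ℓ = θ/κ = 1.66726/0.51228 = 3.25463

0.5123 318.14 3.2546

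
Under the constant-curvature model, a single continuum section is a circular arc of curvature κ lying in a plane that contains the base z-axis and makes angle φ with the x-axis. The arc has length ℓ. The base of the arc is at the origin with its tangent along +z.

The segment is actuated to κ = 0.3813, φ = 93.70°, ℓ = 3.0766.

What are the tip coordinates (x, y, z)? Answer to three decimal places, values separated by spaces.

-0.104 1.604 2.418

θ = κ·ℓ = 0.3813 × 3.0766 = 1.17311 rad
ρ = (1 − cos θ)/κ = (1 − 0.38729)/0.3813 = 1.60690
z = sin θ / κ = 0.92196/0.3813 = 2.41793
x = ρ cos φ = 1.60690 × cos(93.70°) = -0.10370
y = ρ sin φ = 1.60690 × sin(93.70°) = 1.60355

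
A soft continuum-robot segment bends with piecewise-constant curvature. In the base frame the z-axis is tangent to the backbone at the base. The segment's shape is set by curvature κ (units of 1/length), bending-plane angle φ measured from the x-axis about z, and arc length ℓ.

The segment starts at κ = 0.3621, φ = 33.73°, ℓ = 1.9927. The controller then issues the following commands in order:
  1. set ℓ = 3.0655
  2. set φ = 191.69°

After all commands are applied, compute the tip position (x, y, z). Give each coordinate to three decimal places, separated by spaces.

-1.502 -0.311 2.474

initial: κ=0.3621, φ=33.73°, ℓ=1.9927
cmd 1: set ℓ=3.0655 → (κ,φ,ℓ)=(0.3621,33.73°,3.0655) → tip=(1.2755,0.8516,2.4736)
cmd 2: set φ=191.69° → (κ,φ,ℓ)=(0.3621,191.69°,3.0655) → tip=(-1.5019,-0.3108,2.4736)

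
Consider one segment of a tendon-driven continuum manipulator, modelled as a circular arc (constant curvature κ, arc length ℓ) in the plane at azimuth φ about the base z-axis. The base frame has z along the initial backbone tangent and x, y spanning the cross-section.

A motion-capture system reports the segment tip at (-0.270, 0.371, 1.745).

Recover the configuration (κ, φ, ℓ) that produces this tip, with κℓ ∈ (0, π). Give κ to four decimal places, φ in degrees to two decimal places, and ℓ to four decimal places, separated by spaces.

0.2819 126.05 1.8244

ρ = √(x²+y²) = √(-0.270² + 0.371²) = 0.45885
φ = atan2(y, x) mod 360° = atan2(0.371, -0.270) = 126.0457°
|p|² = ρ² + z² = 0.45885² + 1.745² = 3.25557
κ = 2ρ / |p|² = 2×0.45885 / 3.25557 = 0.28188
θ = 2·atan2(ρ, z) = 2·atan2(0.45885, 1.745) = 0.51426 rad
ℓ = θ/κ = 0.51426/0.28188 = 1.82436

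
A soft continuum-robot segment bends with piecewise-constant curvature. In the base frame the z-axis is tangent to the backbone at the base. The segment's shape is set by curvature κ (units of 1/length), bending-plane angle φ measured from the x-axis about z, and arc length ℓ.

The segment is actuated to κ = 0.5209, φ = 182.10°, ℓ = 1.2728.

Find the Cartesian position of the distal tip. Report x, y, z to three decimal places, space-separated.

θ = κ·ℓ = 0.5209 × 1.2728 = 0.66300 rad
ρ = (1 − cos θ)/κ = (1 − 0.78815)/0.5209 = 0.40670
z = sin θ / κ = 0.61549/0.5209 = 1.18158
x = ρ cos φ = 0.40670 × cos(182.10°) = -0.40643
y = ρ sin φ = 0.40670 × sin(182.10°) = -0.01490

-0.406 -0.015 1.182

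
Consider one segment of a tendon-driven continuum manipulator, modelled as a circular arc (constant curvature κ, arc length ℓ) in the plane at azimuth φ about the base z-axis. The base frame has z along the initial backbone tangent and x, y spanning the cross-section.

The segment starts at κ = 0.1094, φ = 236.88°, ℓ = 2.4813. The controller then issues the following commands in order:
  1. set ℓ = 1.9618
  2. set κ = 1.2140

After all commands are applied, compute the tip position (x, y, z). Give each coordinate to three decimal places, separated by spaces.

initial: κ=0.1094, φ=236.88°, ℓ=2.4813
cmd 1: set ℓ=1.9618 → (κ,φ,ℓ)=(0.1094,236.88°,1.9618) → tip=(-0.1146,-0.1756,1.9468)
cmd 2: set κ=1.2140 → (κ,φ,ℓ)=(1.2140,236.88°,1.9618) → tip=(-0.7763,-1.1900,0.5675)

-0.776 -1.190 0.567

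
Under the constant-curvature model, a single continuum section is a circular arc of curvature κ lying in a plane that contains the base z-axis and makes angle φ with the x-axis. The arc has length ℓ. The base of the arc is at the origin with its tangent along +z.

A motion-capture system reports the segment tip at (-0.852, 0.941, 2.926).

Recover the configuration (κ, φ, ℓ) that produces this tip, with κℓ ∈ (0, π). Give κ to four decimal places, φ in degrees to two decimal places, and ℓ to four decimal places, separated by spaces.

0.2496 132.16 3.2803

ρ = √(x²+y²) = √(-0.852² + 0.941²) = 1.26940
φ = atan2(y, x) mod 360° = atan2(0.941, -0.852) = 132.1583°
|p|² = ρ² + z² = 1.26940² + 2.926² = 10.17286
κ = 2ρ / |p|² = 2×1.26940 / 10.17286 = 0.24957
θ = 2·atan2(ρ, z) = 2·atan2(1.26940, 2.926) = 0.81866 rad
ℓ = θ/κ = 0.81866/0.24957 = 3.28033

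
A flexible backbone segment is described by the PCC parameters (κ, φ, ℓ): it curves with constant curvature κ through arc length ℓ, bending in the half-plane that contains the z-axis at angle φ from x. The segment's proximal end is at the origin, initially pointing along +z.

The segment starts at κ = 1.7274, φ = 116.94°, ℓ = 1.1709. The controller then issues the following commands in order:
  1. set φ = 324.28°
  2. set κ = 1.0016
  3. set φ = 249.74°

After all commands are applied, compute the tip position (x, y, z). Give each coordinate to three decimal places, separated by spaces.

-0.212 -0.574 0.920

initial: κ=1.7274, φ=116.94°, ℓ=1.1709
cmd 1: set φ=324.28° → (κ,φ,ℓ)=(1.7274,324.28°,1.1709) → tip=(0.6752,-0.4855,0.5208)
cmd 2: set κ=1.0016 → (κ,φ,ℓ)=(1.0016,324.28°,1.1709) → tip=(0.4964,-0.3570,0.9204)
cmd 3: set φ=249.74° → (κ,φ,ℓ)=(1.0016,249.74°,1.1709) → tip=(-0.2117,-0.5736,0.9204)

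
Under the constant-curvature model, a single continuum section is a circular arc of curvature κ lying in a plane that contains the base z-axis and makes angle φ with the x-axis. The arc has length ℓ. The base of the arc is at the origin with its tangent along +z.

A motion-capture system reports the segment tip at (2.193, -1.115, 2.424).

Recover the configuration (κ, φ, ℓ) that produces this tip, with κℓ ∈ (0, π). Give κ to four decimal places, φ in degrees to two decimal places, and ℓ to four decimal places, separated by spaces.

ρ = √(x²+y²) = √(2.193² + -1.115²) = 2.46018
φ = atan2(y, x) mod 360° = atan2(-1.115, 2.193) = 333.0496°
|p|² = ρ² + z² = 2.46018² + 2.424² = 11.92825
κ = 2ρ / |p|² = 2×2.46018 / 11.92825 = 0.41250
θ = 2·atan2(ρ, z) = 2·atan2(2.46018, 2.424) = 1.58561 rad
ℓ = θ/κ = 1.58561/0.41250 = 3.84394

0.4125 333.05 3.8439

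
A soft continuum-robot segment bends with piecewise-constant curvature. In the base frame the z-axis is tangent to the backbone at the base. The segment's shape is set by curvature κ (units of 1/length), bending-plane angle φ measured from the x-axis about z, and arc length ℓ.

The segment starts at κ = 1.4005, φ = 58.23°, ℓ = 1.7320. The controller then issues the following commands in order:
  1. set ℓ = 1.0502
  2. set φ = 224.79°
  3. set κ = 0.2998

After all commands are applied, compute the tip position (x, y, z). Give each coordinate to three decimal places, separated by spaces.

initial: κ=1.4005, φ=58.23°, ℓ=1.7320
cmd 1: set ℓ=1.0502 → (κ,φ,ℓ)=(1.4005,58.23°,1.0502) → tip=(0.3384,0.5464,0.7105)
cmd 2: set φ=224.79° → (κ,φ,ℓ)=(1.4005,224.79°,1.0502) → tip=(-0.4562,-0.4528,0.7105)
cmd 3: set κ=0.2998 → (κ,φ,ℓ)=(0.2998,224.79°,1.0502) → tip=(-0.1164,-0.1155,1.0329)

-0.116 -0.116 1.033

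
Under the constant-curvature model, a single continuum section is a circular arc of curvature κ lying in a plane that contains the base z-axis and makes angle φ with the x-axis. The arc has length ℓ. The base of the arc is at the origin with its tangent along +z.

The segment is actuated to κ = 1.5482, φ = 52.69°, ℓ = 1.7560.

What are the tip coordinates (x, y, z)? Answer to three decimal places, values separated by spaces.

0.749 0.982 0.265

θ = κ·ℓ = 1.5482 × 1.7560 = 2.71864 rad
ρ = (1 − cos θ)/κ = (1 − -0.91188)/1.5482 = 1.23491
z = sin θ / κ = 0.41046/1.5482 = 0.26512
x = ρ cos φ = 1.23491 × cos(52.69°) = 0.74851
y = ρ sin φ = 1.23491 × sin(52.69°) = 0.98220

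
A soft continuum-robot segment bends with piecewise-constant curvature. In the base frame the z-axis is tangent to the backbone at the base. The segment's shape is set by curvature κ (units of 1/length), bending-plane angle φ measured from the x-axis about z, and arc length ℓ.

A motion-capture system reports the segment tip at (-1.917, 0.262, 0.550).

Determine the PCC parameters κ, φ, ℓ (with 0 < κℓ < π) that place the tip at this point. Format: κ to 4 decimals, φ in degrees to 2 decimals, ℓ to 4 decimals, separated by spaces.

ρ = √(x²+y²) = √(-1.917² + 0.262²) = 1.93482
φ = atan2(y, x) mod 360° = atan2(0.262, -1.917) = 172.2175°
|p|² = ρ² + z² = 1.93482² + 0.550² = 4.04603
κ = 2ρ / |p|² = 2×1.93482 / 4.04603 = 0.95640
θ = 2·atan2(ρ, z) = 2·atan2(1.93482, 0.550) = 2.58768 rad
ℓ = θ/κ = 2.58768/0.95640 = 2.70563

0.9564 172.22 2.7056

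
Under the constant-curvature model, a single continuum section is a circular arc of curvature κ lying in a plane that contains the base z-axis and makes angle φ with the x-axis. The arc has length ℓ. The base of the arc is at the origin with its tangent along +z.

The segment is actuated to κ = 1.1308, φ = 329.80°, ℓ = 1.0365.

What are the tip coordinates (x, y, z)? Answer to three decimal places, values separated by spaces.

θ = κ·ℓ = 1.1308 × 1.0365 = 1.17207 rad
ρ = (1 − cos θ)/κ = (1 − 0.38824)/1.1308 = 0.54100
z = sin θ / κ = 0.92156/1.1308 = 0.81496
x = ρ cos φ = 0.54100 × cos(329.80°) = 0.46757
y = ρ sin φ = 0.54100 × sin(329.80°) = -0.27213

0.468 -0.272 0.815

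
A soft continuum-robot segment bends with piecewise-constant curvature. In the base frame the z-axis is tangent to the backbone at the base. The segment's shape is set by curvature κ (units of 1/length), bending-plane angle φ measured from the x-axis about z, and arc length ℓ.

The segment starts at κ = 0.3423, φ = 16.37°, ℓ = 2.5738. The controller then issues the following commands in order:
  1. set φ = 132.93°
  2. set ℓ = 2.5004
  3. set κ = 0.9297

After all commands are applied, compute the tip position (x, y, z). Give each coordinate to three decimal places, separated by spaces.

initial: κ=0.3423, φ=16.37°, ℓ=2.5738
cmd 1: set φ=132.93° → (κ,φ,ℓ)=(0.3423,132.93°,2.5738) → tip=(-0.7235,0.7778,2.2535)
cmd 2: set ℓ=2.5004 → (κ,φ,ℓ)=(0.3423,132.93°,2.5004) → tip=(-0.6854,0.7368,2.2061)
cmd 3: set κ=0.9297 → (κ,φ,ℓ)=(0.9297,132.93°,2.5004) → tip=(-1.2340,1.3266,0.7842)

-1.234 1.327 0.784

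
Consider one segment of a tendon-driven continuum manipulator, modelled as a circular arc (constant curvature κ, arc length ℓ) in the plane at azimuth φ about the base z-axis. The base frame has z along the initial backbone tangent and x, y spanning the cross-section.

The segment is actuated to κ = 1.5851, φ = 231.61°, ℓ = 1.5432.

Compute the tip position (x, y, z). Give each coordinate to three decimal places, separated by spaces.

θ = κ·ℓ = 1.5851 × 1.5432 = 2.44613 rad
ρ = (1 − cos θ)/κ = (1 − -0.76775)/1.5851 = 1.11523
z = sin θ / κ = 0.64074/1.5851 = 0.40423
x = ρ cos φ = 1.11523 × cos(231.61°) = -0.69257
y = ρ sin φ = 1.11523 × sin(231.61°) = -0.87412

-0.693 -0.874 0.404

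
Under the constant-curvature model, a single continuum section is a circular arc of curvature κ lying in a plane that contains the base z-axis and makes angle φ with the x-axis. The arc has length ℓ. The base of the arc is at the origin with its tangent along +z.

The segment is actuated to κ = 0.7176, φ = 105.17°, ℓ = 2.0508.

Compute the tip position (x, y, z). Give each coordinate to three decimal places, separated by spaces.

θ = κ·ℓ = 0.7176 × 2.0508 = 1.47165 rad
ρ = (1 − cos θ)/κ = (1 − 0.09898)/0.7176 = 1.25560
z = sin θ / κ = 0.99509/0.7176 = 1.38669
x = ρ cos φ = 1.25560 × cos(105.17°) = -0.32857
y = ρ sin φ = 1.25560 × sin(105.17°) = 1.21185

-0.329 1.212 1.387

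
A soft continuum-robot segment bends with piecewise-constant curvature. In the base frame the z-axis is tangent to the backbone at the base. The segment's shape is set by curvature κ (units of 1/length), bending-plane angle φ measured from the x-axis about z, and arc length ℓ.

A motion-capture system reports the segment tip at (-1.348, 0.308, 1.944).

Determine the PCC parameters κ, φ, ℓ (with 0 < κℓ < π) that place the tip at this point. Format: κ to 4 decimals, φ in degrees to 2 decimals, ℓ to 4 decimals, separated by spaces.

0.4859 167.13 2.5446

ρ = √(x²+y²) = √(-1.348² + 0.308²) = 1.38274
φ = atan2(y, x) mod 360° = atan2(0.308, -1.348) = 167.1296°
|p|² = ρ² + z² = 1.38274² + 1.944² = 5.69110
κ = 2ρ / |p|² = 2×1.38274 / 5.69110 = 0.48593
θ = 2·atan2(ρ, z) = 2·atan2(1.38274, 1.944) = 1.23652 rad
ℓ = θ/κ = 1.23652/0.48593 = 2.54465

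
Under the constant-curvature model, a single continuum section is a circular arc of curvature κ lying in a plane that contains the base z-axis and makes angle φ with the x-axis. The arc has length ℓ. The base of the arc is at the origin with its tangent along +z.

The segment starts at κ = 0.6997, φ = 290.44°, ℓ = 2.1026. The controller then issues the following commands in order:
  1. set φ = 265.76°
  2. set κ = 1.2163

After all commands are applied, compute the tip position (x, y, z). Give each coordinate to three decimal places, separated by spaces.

initial: κ=0.6997, φ=290.44°, ℓ=2.1026
cmd 1: set φ=265.76° → (κ,φ,ℓ)=(0.6997,265.76°,2.1026) → tip=(-0.0952,-1.2835,1.4221)
cmd 2: set κ=1.2163 → (κ,φ,ℓ)=(1.2163,265.76°,2.1026) → tip=(-0.1115,-1.5039,0.4535)

-0.111 -1.504 0.453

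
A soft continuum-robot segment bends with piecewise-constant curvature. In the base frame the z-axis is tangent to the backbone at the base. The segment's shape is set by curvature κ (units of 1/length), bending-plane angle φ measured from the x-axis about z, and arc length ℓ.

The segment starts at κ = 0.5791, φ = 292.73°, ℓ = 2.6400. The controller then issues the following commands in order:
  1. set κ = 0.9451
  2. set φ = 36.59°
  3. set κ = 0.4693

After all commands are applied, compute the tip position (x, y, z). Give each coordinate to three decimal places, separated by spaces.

1.154 0.856 2.015

initial: κ=0.5791, φ=292.73°, ℓ=2.6400
cmd 1: set κ=0.9451 → (κ,φ,ℓ)=(0.9451,292.73°,2.6400) → tip=(0.7352,-1.7549,0.6374)
cmd 2: set φ=36.59° → (κ,φ,ℓ)=(0.9451,36.59°,2.6400) → tip=(1.5277,1.1341,0.6374)
cmd 3: set κ=0.4693 → (κ,φ,ℓ)=(0.4693,36.59°,2.6400) → tip=(1.1535,0.8564,2.0146)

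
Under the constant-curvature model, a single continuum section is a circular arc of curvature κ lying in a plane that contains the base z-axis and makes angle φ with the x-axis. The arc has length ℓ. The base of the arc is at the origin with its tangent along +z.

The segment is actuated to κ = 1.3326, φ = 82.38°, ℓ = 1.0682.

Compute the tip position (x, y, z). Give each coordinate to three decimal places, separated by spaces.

0.085 0.635 0.742

θ = κ·ℓ = 1.3326 × 1.0682 = 1.42348 rad
ρ = (1 − cos θ)/κ = (1 − 0.14678)/1.3326 = 0.64027
z = sin θ / κ = 0.98917/1.3326 = 0.74229
x = ρ cos φ = 0.64027 × cos(82.38°) = 0.08490
y = ρ sin φ = 0.64027 × sin(82.38°) = 0.63461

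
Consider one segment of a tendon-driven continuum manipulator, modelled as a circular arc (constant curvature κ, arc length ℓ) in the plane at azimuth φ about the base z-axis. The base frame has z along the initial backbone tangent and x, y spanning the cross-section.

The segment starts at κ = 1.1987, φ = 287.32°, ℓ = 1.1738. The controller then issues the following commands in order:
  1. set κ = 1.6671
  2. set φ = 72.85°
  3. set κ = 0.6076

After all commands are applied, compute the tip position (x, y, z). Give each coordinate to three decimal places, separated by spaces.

0.118 0.383 1.077

initial: κ=1.1987, φ=287.32°, ℓ=1.1738
cmd 1: set κ=1.6671 → (κ,φ,ℓ)=(1.6671,287.32°,1.1738) → tip=(0.2458,-0.7883,0.5557)
cmd 2: set φ=72.85° → (κ,φ,ℓ)=(1.6671,72.85°,1.1738) → tip=(0.2435,0.7890,0.5557)
cmd 3: set κ=0.6076 → (κ,φ,ℓ)=(0.6076,72.85°,1.1738) → tip=(0.1183,0.3833,1.0768)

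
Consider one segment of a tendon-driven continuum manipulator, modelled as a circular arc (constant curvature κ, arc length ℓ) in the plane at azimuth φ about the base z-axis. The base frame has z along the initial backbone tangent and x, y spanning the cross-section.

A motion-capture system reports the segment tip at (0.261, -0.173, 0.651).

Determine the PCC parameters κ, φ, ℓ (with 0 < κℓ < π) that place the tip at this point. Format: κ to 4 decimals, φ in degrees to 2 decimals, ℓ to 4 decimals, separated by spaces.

1.2001 326.46 0.7472

ρ = √(x²+y²) = √(0.261² + -0.173²) = 0.31313
φ = atan2(y, x) mod 360° = atan2(-0.173, 0.261) = 326.4622°
|p|² = ρ² + z² = 0.31313² + 0.651² = 0.52185
κ = 2ρ / |p|² = 2×0.31313 / 0.52185 = 1.20007
θ = 2·atan2(ρ, z) = 2·atan2(0.31313, 0.651) = 0.89666 rad
ℓ = θ/κ = 0.89666/1.20007 = 0.74717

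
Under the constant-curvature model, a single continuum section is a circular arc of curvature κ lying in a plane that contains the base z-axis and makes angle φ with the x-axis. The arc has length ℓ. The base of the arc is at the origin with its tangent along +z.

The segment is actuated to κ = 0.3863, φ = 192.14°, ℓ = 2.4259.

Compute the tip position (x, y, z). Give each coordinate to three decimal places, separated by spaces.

-1.032 -0.222 2.086

θ = κ·ℓ = 0.3863 × 2.4259 = 0.93713 rad
ρ = (1 − cos θ)/κ = (1 − 0.59211)/0.3863 = 1.05590
z = sin θ / κ = 0.80586/0.3863 = 2.08610
x = ρ cos φ = 1.05590 × cos(192.14°) = -1.03228
y = ρ sin φ = 1.05590 × sin(192.14°) = -0.22206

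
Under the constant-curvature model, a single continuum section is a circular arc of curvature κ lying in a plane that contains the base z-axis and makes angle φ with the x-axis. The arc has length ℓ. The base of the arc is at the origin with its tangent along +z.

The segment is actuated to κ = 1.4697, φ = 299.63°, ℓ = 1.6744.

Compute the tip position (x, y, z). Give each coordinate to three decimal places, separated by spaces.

0.598 -1.051 0.428

θ = κ·ℓ = 1.4697 × 1.6744 = 2.46087 rad
ρ = (1 − cos θ)/κ = (1 − -0.77712)/1.4697 = 1.20917
z = sin θ / κ = 0.62936/1.4697 = 0.42822
x = ρ cos φ = 1.20917 × cos(299.63°) = 0.59781
y = ρ sin φ = 1.20917 × sin(299.63°) = -1.05105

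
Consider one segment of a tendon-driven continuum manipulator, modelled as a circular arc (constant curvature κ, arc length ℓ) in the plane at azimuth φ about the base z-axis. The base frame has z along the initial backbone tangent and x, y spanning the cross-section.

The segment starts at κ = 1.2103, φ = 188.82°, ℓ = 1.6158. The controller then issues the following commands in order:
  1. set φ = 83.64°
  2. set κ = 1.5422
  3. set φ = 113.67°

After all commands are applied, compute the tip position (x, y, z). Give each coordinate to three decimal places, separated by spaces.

initial: κ=1.2103, φ=188.82°, ℓ=1.6158
cmd 1: set φ=83.64° → (κ,φ,ℓ)=(1.2103,83.64°,1.6158) → tip=(0.1259,1.1294,0.7658)
cmd 2: set κ=1.5422 → (κ,φ,ℓ)=(1.5422,83.64°,1.6158) → tip=(0.1290,1.1576,0.3923)
cmd 3: set φ=113.67° → (κ,φ,ℓ)=(1.5422,113.67°,1.6158) → tip=(-0.4676,1.0668,0.3923)

-0.468 1.067 0.392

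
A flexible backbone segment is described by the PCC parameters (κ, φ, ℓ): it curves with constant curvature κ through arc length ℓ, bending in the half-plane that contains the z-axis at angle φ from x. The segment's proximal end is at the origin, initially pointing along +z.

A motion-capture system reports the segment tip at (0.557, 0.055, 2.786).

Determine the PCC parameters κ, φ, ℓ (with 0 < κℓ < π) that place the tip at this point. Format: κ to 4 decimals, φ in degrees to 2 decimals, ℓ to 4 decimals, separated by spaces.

ρ = √(x²+y²) = √(0.557² + 0.055²) = 0.55971
φ = atan2(y, x) mod 360° = atan2(0.055, 0.557) = 5.6393°
|p|² = ρ² + z² = 0.55971² + 2.786² = 8.07507
κ = 2ρ / |p|² = 2×0.55971 / 8.07507 = 0.13863
θ = 2·atan2(ρ, z) = 2·atan2(0.55971, 2.786) = 0.39652 rad
ℓ = θ/κ = 0.39652/0.13863 = 2.86037

0.1386 5.64 2.8604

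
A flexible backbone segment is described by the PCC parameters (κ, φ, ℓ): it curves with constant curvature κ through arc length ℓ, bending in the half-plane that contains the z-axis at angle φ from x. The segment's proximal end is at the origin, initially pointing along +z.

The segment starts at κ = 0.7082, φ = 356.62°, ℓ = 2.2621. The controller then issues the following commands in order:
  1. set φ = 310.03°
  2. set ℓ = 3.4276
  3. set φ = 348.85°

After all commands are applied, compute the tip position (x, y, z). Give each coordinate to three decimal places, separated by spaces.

2.432 -0.479 0.925

initial: κ=0.7082, φ=356.62°, ℓ=2.2621
cmd 1: set φ=310.03° → (κ,φ,ℓ)=(0.7082,310.03°,2.2621) → tip=(0.9366,-1.1150,1.4113)
cmd 2: set ℓ=3.4276 → (κ,φ,ℓ)=(0.7082,310.03°,3.4276) → tip=(1.5945,-1.8982,0.9249)
cmd 3: set φ=348.85° → (κ,φ,ℓ)=(0.7082,348.85°,3.4276) → tip=(2.4322,-0.4794,0.9249)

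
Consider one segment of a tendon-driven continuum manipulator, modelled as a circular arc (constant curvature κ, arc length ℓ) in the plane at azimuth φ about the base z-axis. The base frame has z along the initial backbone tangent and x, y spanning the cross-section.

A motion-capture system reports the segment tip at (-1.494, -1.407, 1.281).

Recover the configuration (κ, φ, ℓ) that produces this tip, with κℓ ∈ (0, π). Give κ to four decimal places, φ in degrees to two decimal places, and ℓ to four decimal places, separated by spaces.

ρ = √(x²+y²) = √(-1.494² + -1.407²) = 2.05224
φ = atan2(y, x) mod 360° = atan2(-1.407, -1.494) = 223.2822°
|p|² = ρ² + z² = 2.05224² + 1.281² = 5.85265
κ = 2ρ / |p|² = 2×2.05224 / 5.85265 = 0.70130
θ = 2·atan2(ρ, z) = 2·atan2(2.05224, 1.281) = 2.02555 rad
ℓ = θ/κ = 2.02555/0.70130 = 2.88827

0.7013 223.28 2.8883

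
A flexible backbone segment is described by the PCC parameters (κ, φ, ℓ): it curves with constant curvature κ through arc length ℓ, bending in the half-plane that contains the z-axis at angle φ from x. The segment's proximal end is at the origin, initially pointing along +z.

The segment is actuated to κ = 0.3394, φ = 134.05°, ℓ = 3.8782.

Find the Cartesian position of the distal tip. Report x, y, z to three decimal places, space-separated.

-1.533 1.584 2.851

θ = κ·ℓ = 0.3394 × 3.8782 = 1.31626 rad
ρ = (1 − cos θ)/κ = (1 − 0.25180)/0.3394 = 2.20449
z = sin θ / κ = 0.96778/0.3394 = 2.85144
x = ρ cos φ = 2.20449 × cos(134.05°) = -1.53275
y = ρ sin φ = 2.20449 × sin(134.05°) = 1.58444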